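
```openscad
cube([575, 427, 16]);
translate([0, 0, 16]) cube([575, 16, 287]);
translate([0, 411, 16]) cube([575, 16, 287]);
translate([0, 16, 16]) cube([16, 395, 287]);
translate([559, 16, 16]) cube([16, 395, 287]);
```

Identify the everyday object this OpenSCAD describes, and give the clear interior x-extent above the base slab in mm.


An open box. The internal width is 543 mm.

A 575×427 base slab with four walls standing on it — an open box. The base is 575 mm wide and the walls are 16 mm thick, so the internal width is 575 − 2 × 16 = 543 mm.


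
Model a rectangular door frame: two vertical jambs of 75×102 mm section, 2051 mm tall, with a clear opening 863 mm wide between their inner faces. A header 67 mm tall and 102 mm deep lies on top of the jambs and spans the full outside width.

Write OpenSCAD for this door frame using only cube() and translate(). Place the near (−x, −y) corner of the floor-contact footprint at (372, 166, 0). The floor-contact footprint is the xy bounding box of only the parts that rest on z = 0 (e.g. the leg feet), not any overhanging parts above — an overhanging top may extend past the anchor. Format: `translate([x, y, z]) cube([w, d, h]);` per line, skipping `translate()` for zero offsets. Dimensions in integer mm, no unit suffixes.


translate([372, 166, 0]) cube([75, 102, 2051]);
translate([1310, 166, 0]) cube([75, 102, 2051]);
translate([372, 166, 2051]) cube([1013, 102, 67]);


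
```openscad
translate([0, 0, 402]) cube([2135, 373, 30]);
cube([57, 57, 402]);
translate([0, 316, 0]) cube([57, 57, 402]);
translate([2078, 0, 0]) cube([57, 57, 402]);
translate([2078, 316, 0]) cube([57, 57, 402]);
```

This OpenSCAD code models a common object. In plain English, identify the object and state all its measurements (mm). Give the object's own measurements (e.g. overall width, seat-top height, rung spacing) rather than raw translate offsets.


A bench: a 2135×373 mm seat slab, 30 mm thick, top at z = 432 mm, on four 57×57 mm square legs flush with the seat corners and standing on z = 0.


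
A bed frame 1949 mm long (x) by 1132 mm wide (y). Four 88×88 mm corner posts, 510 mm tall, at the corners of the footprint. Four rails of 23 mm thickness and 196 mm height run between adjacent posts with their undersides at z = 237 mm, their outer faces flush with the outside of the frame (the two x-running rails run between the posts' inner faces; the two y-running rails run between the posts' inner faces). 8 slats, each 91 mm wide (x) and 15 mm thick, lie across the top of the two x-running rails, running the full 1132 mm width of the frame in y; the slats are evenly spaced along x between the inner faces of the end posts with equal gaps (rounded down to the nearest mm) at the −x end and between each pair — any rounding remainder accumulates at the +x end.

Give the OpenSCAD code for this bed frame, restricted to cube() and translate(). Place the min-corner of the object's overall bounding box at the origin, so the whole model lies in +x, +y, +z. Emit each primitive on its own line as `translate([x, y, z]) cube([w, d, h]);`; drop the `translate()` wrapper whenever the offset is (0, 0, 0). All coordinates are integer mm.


cube([88, 88, 510]);
translate([0, 1044, 0]) cube([88, 88, 510]);
translate([1861, 0, 0]) cube([88, 88, 510]);
translate([1861, 1044, 0]) cube([88, 88, 510]);
translate([88, 0, 237]) cube([1773, 23, 196]);
translate([88, 1109, 237]) cube([1773, 23, 196]);
translate([0, 88, 237]) cube([23, 956, 196]);
translate([1926, 88, 237]) cube([23, 956, 196]);
translate([204, 0, 433]) cube([91, 1132, 15]);
translate([411, 0, 433]) cube([91, 1132, 15]);
translate([618, 0, 433]) cube([91, 1132, 15]);
translate([825, 0, 433]) cube([91, 1132, 15]);
translate([1032, 0, 433]) cube([91, 1132, 15]);
translate([1239, 0, 433]) cube([91, 1132, 15]);
translate([1446, 0, 433]) cube([91, 1132, 15]);
translate([1653, 0, 433]) cube([91, 1132, 15]);


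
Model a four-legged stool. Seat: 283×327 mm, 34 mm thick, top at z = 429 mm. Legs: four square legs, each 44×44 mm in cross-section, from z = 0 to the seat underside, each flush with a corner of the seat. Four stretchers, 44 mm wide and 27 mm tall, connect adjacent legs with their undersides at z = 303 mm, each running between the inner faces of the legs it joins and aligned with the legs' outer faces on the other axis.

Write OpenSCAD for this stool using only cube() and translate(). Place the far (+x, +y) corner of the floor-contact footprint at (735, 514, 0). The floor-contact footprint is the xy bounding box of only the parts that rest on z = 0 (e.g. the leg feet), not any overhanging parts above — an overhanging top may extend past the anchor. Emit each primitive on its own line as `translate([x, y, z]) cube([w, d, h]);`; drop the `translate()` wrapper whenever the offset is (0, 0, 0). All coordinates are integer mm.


translate([452, 187, 395]) cube([283, 327, 34]);
translate([452, 187, 0]) cube([44, 44, 395]);
translate([691, 187, 0]) cube([44, 44, 395]);
translate([452, 470, 0]) cube([44, 44, 395]);
translate([691, 470, 0]) cube([44, 44, 395]);
translate([496, 187, 303]) cube([195, 44, 27]);
translate([496, 470, 303]) cube([195, 44, 27]);
translate([452, 231, 303]) cube([44, 239, 27]);
translate([691, 231, 303]) cube([44, 239, 27]);


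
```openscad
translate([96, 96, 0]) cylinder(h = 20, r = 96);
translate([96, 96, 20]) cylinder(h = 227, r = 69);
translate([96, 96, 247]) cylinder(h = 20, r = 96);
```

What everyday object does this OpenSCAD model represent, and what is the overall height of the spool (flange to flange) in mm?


A spool. The overall height is 267 mm.

Three coaxial cylinders, large–small–large — a spool. Two 20 mm flanges and a 227 mm core give 20 + 227 + 20 = 267 mm.


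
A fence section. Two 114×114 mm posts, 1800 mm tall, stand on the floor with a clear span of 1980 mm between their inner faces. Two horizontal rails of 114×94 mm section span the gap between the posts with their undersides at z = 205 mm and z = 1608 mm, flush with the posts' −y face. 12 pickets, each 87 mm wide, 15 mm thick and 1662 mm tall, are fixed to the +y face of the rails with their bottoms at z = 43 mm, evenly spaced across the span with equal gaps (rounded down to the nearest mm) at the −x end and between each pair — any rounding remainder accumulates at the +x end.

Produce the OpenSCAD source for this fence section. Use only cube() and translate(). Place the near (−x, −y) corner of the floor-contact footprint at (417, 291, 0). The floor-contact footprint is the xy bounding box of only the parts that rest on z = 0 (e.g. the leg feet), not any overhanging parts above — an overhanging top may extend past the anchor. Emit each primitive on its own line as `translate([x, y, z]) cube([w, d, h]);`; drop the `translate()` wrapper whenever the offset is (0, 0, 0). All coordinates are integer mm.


translate([417, 291, 0]) cube([114, 114, 1800]);
translate([2511, 291, 0]) cube([114, 114, 1800]);
translate([531, 291, 205]) cube([1980, 114, 94]);
translate([531, 291, 1608]) cube([1980, 114, 94]);
translate([603, 405, 43]) cube([87, 15, 1662]);
translate([762, 405, 43]) cube([87, 15, 1662]);
translate([921, 405, 43]) cube([87, 15, 1662]);
translate([1080, 405, 43]) cube([87, 15, 1662]);
translate([1239, 405, 43]) cube([87, 15, 1662]);
translate([1398, 405, 43]) cube([87, 15, 1662]);
translate([1557, 405, 43]) cube([87, 15, 1662]);
translate([1716, 405, 43]) cube([87, 15, 1662]);
translate([1875, 405, 43]) cube([87, 15, 1662]);
translate([2034, 405, 43]) cube([87, 15, 1662]);
translate([2193, 405, 43]) cube([87, 15, 1662]);
translate([2352, 405, 43]) cube([87, 15, 1662]);


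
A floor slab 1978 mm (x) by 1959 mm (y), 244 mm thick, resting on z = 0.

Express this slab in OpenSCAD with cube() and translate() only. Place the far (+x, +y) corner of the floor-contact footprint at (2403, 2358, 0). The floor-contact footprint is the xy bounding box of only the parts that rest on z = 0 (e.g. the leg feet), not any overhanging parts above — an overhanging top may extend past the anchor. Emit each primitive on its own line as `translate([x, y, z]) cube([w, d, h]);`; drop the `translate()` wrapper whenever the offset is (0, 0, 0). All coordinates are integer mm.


translate([425, 399, 0]) cube([1978, 1959, 244]);


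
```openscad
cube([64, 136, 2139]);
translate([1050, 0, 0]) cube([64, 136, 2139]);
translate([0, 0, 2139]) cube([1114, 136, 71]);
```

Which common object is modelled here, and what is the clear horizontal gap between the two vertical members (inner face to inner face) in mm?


A door frame. The clear opening width is 986 mm.

Two 2139 mm tall posts with a header on top — a door frame. The left jamb is 64 mm wide at x = 0; the right jamb starts at x = 1050. The clear opening is 1050 − 64 = 986 mm.


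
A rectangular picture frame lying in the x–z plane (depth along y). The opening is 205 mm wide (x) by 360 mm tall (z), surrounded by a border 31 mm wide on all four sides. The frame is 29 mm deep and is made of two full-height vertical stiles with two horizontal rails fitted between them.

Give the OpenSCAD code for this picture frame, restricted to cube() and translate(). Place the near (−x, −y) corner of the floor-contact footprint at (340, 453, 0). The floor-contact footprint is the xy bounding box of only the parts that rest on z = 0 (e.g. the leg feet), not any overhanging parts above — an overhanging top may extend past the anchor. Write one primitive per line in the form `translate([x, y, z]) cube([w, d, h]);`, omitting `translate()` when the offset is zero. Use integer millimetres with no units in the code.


translate([340, 453, 0]) cube([31, 29, 422]);
translate([576, 453, 0]) cube([31, 29, 422]);
translate([371, 453, 0]) cube([205, 29, 31]);
translate([371, 453, 391]) cube([205, 29, 31]);


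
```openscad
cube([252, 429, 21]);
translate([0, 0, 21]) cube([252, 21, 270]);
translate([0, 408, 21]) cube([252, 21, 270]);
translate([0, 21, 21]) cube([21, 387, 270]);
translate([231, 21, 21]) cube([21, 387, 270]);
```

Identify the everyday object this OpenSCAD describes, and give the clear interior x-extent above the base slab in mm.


An open box. The internal width is 210 mm.

A 252×429 base slab with four walls standing on it — an open box. The base is 252 mm wide and the walls are 21 mm thick, so the internal width is 252 − 2 × 21 = 210 mm.


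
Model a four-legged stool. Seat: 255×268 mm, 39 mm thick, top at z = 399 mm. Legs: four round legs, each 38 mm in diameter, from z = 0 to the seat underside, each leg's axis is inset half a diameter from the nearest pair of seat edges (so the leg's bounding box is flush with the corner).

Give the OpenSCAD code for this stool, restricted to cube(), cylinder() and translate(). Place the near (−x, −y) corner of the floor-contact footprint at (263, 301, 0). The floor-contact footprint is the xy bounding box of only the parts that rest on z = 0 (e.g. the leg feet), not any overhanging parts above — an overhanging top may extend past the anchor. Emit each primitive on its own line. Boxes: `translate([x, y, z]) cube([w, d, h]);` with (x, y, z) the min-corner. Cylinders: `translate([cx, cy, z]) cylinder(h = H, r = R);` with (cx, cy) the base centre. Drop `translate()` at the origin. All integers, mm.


// leg_h = 399 - 39 = 360
translate([263, 301, 360]) cube([255, 268, 39]);
translate([282, 320, 0]) cylinder(h = 360, r = 19);
translate([499, 320, 0]) cylinder(h = 360, r = 19);
translate([282, 550, 0]) cylinder(h = 360, r = 19);
translate([499, 550, 0]) cylinder(h = 360, r = 19);


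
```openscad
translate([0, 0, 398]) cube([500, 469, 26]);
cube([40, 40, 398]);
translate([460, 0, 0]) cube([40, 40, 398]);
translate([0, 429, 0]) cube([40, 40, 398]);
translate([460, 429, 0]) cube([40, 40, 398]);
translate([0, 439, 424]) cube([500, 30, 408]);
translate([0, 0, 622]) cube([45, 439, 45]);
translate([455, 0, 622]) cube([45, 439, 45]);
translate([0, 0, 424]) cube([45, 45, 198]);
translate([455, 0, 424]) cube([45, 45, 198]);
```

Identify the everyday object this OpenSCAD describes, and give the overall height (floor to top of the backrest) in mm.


A chair. The overall height is 832 mm.

A slab on four corner posts with a tall panel at the back — a chair. The seat slab sits at z = 398 with thickness 26, and the 408 mm backrest starts at the seat top, so the overall height is 398 + 26 + 408 = 832 mm.


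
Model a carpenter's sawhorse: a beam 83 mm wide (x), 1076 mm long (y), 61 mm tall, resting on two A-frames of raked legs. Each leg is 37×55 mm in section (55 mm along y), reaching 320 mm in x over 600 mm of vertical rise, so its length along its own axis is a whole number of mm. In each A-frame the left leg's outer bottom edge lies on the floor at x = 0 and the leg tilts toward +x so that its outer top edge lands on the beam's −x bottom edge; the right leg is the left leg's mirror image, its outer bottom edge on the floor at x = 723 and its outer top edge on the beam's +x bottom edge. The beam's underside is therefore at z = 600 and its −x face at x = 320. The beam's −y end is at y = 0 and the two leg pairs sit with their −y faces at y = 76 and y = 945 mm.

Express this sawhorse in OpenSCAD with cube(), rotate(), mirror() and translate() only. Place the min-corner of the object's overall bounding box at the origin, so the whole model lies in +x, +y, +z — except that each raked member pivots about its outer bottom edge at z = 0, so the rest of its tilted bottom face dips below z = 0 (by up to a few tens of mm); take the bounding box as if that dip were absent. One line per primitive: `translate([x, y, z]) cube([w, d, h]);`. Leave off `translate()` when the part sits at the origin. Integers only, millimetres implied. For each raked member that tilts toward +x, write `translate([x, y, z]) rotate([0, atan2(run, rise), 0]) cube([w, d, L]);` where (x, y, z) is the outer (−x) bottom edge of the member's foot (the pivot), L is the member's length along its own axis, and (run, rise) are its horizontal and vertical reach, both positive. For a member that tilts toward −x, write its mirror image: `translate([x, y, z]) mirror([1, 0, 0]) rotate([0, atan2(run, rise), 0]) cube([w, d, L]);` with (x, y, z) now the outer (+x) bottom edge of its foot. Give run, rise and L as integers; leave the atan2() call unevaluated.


// leg length = √(320² + 600²) = 680
// right-leg outer foot x = 2·320 + 83 = 723
// beam min-corner = (320, 0, 600)
translate([320, 0, 600]) cube([83, 1076, 61]);
translate([0, 76, 0]) rotate([0, atan2(320, 600), 0]) cube([37, 55, 680]);
translate([723, 76, 0]) mirror([1, 0, 0]) rotate([0, atan2(320, 600), 0]) cube([37, 55, 680]);
translate([0, 945, 0]) rotate([0, atan2(320, 600), 0]) cube([37, 55, 680]);
translate([723, 945, 0]) mirror([1, 0, 0]) rotate([0, atan2(320, 600), 0]) cube([37, 55, 680]);


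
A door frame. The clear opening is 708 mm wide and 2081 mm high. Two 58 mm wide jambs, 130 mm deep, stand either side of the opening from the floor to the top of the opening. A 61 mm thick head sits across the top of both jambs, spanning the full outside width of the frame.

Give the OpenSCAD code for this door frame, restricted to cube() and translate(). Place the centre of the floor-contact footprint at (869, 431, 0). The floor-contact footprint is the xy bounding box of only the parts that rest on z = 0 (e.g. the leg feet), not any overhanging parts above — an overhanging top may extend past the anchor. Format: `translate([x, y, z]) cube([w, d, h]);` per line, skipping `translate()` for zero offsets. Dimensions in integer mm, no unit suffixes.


translate([457, 366, 0]) cube([58, 130, 2081]);
translate([1223, 366, 0]) cube([58, 130, 2081]);
translate([457, 366, 2081]) cube([824, 130, 61]);


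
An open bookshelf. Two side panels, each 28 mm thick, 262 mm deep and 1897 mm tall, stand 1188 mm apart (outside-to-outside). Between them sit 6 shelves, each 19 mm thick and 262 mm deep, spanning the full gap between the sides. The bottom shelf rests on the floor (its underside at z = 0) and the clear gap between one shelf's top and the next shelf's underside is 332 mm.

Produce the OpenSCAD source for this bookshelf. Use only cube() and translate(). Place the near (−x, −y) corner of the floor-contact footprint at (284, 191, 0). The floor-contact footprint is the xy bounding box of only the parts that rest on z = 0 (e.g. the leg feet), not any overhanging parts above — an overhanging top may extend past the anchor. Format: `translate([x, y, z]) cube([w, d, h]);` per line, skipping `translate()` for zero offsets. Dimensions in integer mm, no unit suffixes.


translate([284, 191, 0]) cube([28, 262, 1897]);
translate([1444, 191, 0]) cube([28, 262, 1897]);
translate([312, 191, 0]) cube([1132, 262, 19]);
translate([312, 191, 351]) cube([1132, 262, 19]);
translate([312, 191, 702]) cube([1132, 262, 19]);
translate([312, 191, 1053]) cube([1132, 262, 19]);
translate([312, 191, 1404]) cube([1132, 262, 19]);
translate([312, 191, 1755]) cube([1132, 262, 19]);


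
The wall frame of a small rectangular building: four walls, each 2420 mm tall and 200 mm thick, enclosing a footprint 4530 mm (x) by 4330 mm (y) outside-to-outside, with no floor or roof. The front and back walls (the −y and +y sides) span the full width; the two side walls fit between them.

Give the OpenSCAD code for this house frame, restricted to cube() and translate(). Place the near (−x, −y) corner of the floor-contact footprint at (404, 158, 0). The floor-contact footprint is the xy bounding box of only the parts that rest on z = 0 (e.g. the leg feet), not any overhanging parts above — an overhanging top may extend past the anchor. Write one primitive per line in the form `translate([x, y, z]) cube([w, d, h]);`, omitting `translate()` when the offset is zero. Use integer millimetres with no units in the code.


translate([404, 158, 0]) cube([4530, 200, 2420]);
translate([404, 4288, 0]) cube([4530, 200, 2420]);
translate([404, 358, 0]) cube([200, 3930, 2420]);
translate([4734, 358, 0]) cube([200, 3930, 2420]);


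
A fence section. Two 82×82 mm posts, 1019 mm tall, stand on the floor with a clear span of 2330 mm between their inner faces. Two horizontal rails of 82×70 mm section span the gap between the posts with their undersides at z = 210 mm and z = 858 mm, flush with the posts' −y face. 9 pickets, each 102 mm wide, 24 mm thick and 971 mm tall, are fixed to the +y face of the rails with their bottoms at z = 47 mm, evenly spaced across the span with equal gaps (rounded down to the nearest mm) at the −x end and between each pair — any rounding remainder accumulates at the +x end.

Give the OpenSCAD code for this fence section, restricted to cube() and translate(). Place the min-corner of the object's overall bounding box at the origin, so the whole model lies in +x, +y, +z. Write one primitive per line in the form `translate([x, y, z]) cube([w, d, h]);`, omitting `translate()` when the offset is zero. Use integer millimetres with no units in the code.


cube([82, 82, 1019]);
translate([2412, 0, 0]) cube([82, 82, 1019]);
translate([82, 0, 210]) cube([2330, 82, 70]);
translate([82, 0, 858]) cube([2330, 82, 70]);
translate([223, 82, 47]) cube([102, 24, 971]);
translate([466, 82, 47]) cube([102, 24, 971]);
translate([709, 82, 47]) cube([102, 24, 971]);
translate([952, 82, 47]) cube([102, 24, 971]);
translate([1195, 82, 47]) cube([102, 24, 971]);
translate([1438, 82, 47]) cube([102, 24, 971]);
translate([1681, 82, 47]) cube([102, 24, 971]);
translate([1924, 82, 47]) cube([102, 24, 971]);
translate([2167, 82, 47]) cube([102, 24, 971]);


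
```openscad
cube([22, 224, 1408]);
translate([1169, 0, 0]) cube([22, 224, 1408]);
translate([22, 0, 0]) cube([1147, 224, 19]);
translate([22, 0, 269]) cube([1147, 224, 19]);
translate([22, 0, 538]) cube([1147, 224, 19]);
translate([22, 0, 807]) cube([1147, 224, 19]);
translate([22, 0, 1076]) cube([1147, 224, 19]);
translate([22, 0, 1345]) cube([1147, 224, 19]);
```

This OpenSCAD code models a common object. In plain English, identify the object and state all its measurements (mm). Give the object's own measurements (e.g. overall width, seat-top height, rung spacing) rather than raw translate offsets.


An open bookshelf. Two side panels, each 22 mm thick, 224 mm deep and 1408 mm tall, stand 1191 mm apart (outside-to-outside). Between them sit 6 shelves, each 19 mm thick and 224 mm deep, spanning the full gap between the sides. The bottom shelf rests on the floor (its underside at z = 0) and the clear gap between one shelf's top and the next shelf's underside is 250 mm.


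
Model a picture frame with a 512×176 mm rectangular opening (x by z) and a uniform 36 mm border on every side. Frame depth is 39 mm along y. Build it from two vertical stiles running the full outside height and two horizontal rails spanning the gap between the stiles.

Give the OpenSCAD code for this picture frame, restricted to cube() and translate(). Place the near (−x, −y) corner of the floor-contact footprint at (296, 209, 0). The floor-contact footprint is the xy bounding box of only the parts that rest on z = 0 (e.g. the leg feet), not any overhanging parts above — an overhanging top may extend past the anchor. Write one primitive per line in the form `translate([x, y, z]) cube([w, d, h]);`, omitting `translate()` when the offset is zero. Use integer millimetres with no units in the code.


translate([296, 209, 0]) cube([36, 39, 248]);
translate([844, 209, 0]) cube([36, 39, 248]);
translate([332, 209, 0]) cube([512, 39, 36]);
translate([332, 209, 212]) cube([512, 39, 36]);


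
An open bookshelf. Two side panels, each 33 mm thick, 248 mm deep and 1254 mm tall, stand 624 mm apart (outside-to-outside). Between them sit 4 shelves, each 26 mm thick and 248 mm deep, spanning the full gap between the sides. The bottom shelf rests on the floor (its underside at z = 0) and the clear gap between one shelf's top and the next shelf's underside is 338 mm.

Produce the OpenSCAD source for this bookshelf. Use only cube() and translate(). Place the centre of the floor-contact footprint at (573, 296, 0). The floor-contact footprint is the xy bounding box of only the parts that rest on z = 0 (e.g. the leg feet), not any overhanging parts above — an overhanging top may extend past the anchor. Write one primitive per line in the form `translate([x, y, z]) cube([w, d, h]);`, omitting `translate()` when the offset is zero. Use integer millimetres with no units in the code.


translate([261, 172, 0]) cube([33, 248, 1254]);
translate([852, 172, 0]) cube([33, 248, 1254]);
translate([294, 172, 0]) cube([558, 248, 26]);
translate([294, 172, 364]) cube([558, 248, 26]);
translate([294, 172, 728]) cube([558, 248, 26]);
translate([294, 172, 1092]) cube([558, 248, 26]);


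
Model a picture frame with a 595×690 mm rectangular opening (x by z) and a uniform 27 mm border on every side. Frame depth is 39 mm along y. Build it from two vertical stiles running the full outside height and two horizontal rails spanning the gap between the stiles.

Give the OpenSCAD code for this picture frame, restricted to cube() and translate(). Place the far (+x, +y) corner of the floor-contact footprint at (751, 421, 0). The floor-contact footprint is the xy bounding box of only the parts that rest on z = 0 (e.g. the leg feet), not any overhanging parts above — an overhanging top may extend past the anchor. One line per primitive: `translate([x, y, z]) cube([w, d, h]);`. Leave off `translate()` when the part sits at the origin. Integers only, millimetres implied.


translate([102, 382, 0]) cube([27, 39, 744]);
translate([724, 382, 0]) cube([27, 39, 744]);
translate([129, 382, 0]) cube([595, 39, 27]);
translate([129, 382, 717]) cube([595, 39, 27]);


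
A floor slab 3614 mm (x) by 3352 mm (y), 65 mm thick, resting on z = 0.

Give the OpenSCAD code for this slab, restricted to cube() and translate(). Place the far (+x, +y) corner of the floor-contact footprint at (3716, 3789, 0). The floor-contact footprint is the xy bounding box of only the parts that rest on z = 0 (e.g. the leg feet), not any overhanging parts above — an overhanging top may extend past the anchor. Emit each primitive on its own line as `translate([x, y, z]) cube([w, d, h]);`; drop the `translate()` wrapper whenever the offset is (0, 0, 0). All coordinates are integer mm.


translate([102, 437, 0]) cube([3614, 3352, 65]);


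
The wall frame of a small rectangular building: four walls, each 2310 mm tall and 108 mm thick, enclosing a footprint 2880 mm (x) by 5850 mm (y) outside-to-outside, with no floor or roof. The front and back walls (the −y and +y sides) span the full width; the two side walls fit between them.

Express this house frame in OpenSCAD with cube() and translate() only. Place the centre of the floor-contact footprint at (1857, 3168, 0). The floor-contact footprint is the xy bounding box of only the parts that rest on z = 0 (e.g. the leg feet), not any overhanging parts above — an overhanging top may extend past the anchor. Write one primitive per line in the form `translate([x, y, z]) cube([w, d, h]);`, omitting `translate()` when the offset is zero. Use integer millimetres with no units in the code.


translate([417, 243, 0]) cube([2880, 108, 2310]);
translate([417, 5985, 0]) cube([2880, 108, 2310]);
translate([417, 351, 0]) cube([108, 5634, 2310]);
translate([3189, 351, 0]) cube([108, 5634, 2310]);


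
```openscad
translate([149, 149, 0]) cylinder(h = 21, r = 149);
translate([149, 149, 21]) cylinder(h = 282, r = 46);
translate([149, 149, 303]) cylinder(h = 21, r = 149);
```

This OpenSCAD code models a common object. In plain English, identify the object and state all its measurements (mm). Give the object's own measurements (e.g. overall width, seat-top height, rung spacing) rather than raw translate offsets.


A spool: two coaxial disc flanges of radius 149 mm and thickness 21 mm, joined by a core cylinder of radius 46 mm and height 282 mm. The lower flange rests on z = 0 and the three cylinders share a vertical axis.


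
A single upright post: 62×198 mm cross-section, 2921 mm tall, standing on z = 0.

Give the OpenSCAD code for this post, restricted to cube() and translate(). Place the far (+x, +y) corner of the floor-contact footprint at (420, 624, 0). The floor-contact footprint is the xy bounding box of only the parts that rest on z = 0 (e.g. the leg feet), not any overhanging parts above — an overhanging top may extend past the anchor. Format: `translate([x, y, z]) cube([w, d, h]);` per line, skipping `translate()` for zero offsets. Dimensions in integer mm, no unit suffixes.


translate([358, 426, 0]) cube([62, 198, 2921]);


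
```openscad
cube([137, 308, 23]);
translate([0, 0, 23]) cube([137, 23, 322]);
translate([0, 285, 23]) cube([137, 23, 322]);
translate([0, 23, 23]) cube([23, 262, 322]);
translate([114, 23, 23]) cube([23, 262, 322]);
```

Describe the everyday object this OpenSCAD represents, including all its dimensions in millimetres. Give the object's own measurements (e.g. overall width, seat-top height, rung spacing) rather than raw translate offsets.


An open-topped rectangular box: outside dimensions 137×308×345 mm, with a uniform wall and base thickness of 23 mm. The base is a full 137×308 slab on the floor; four walls sit on top of the base. The front and back walls (the −y and +y sides) span the full width; the two side walls fit between them.


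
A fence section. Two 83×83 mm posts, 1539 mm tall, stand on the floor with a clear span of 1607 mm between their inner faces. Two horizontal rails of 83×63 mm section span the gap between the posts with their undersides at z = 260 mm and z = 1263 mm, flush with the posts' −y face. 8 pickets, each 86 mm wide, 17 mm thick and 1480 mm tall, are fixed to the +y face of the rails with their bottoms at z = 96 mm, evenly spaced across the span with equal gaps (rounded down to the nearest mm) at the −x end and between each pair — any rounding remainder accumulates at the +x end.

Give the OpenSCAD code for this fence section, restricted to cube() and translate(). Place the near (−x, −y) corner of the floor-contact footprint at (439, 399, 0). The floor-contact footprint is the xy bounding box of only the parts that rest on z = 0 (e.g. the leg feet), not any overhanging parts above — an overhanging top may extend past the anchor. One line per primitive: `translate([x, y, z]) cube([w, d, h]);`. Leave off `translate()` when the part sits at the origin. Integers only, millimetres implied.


translate([439, 399, 0]) cube([83, 83, 1539]);
translate([2129, 399, 0]) cube([83, 83, 1539]);
translate([522, 399, 260]) cube([1607, 83, 63]);
translate([522, 399, 1263]) cube([1607, 83, 63]);
translate([624, 482, 96]) cube([86, 17, 1480]);
translate([812, 482, 96]) cube([86, 17, 1480]);
translate([1000, 482, 96]) cube([86, 17, 1480]);
translate([1188, 482, 96]) cube([86, 17, 1480]);
translate([1376, 482, 96]) cube([86, 17, 1480]);
translate([1564, 482, 96]) cube([86, 17, 1480]);
translate([1752, 482, 96]) cube([86, 17, 1480]);
translate([1940, 482, 96]) cube([86, 17, 1480]);


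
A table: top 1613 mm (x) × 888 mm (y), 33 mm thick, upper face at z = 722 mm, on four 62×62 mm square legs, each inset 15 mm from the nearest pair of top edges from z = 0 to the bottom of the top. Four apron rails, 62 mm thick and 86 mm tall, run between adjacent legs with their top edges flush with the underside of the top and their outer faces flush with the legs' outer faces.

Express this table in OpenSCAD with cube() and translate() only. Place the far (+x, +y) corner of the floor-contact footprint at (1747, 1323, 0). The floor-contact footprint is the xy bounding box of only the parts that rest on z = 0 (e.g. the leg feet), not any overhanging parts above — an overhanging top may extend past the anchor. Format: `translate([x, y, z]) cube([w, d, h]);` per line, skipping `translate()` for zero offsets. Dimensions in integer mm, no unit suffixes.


// leg_h = 722 - 33 = 689
// apron z = 689 - 86 = 603
translate([149, 450, 689]) cube([1613, 888, 33]);
translate([164, 465, 0]) cube([62, 62, 689]);
translate([1685, 465, 0]) cube([62, 62, 689]);
translate([164, 1261, 0]) cube([62, 62, 689]);
translate([1685, 1261, 0]) cube([62, 62, 689]);
translate([226, 465, 603]) cube([1459, 62, 86]);
translate([226, 1261, 603]) cube([1459, 62, 86]);
translate([164, 527, 603]) cube([62, 734, 86]);
translate([1685, 527, 603]) cube([62, 734, 86]);


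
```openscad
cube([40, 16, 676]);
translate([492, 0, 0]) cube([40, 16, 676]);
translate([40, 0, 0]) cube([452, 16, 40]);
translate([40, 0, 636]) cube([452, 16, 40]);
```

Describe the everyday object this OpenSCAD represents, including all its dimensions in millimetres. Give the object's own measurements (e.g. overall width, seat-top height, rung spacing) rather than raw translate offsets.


A rectangular picture frame lying in the x–z plane (depth along y). The opening is 452 mm wide (x) by 596 mm tall (z), surrounded by a border 40 mm wide on all four sides. The frame is 16 mm deep and is made of two full-height vertical stiles with two horizontal rails fitted between them.


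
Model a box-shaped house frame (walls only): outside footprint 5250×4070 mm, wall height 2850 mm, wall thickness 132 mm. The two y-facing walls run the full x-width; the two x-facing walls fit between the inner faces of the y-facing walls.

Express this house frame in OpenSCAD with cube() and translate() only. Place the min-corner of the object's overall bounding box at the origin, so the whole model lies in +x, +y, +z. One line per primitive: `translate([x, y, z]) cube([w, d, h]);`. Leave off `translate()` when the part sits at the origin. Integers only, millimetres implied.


cube([5250, 132, 2850]);
translate([0, 3938, 0]) cube([5250, 132, 2850]);
translate([0, 132, 0]) cube([132, 3806, 2850]);
translate([5118, 132, 0]) cube([132, 3806, 2850]);


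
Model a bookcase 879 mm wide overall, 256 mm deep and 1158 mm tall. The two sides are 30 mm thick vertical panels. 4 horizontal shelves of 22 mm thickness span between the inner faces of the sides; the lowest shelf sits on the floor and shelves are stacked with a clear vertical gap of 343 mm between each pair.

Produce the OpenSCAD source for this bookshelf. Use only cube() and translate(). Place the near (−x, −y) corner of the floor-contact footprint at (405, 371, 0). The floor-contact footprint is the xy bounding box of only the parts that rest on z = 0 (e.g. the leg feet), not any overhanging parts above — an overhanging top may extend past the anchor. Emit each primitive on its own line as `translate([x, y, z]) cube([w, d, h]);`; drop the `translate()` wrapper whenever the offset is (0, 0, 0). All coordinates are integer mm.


translate([405, 371, 0]) cube([30, 256, 1158]);
translate([1254, 371, 0]) cube([30, 256, 1158]);
translate([435, 371, 0]) cube([819, 256, 22]);
translate([435, 371, 365]) cube([819, 256, 22]);
translate([435, 371, 730]) cube([819, 256, 22]);
translate([435, 371, 1095]) cube([819, 256, 22]);


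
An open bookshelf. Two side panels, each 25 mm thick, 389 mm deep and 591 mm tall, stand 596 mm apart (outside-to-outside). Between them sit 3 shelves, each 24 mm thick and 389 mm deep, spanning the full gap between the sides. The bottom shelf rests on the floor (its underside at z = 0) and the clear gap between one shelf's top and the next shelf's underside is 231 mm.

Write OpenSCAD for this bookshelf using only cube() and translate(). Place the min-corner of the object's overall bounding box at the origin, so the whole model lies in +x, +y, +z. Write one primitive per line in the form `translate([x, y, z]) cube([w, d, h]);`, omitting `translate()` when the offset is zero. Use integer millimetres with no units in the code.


cube([25, 389, 591]);
translate([571, 0, 0]) cube([25, 389, 591]);
translate([25, 0, 0]) cube([546, 389, 24]);
translate([25, 0, 255]) cube([546, 389, 24]);
translate([25, 0, 510]) cube([546, 389, 24]);


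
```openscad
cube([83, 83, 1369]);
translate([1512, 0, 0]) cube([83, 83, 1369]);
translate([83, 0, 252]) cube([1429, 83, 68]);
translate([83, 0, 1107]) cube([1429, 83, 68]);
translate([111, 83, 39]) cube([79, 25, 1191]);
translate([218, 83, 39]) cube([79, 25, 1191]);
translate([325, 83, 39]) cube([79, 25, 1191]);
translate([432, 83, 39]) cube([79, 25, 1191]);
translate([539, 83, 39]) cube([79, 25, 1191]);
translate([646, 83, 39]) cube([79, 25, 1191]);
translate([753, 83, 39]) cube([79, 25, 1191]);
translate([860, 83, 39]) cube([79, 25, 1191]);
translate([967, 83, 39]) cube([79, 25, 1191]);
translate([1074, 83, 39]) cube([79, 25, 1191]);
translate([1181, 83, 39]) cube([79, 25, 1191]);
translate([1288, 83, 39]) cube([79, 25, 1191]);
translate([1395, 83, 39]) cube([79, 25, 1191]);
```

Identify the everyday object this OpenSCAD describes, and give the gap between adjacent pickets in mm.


A fence section. The picket gap is 28 mm.

Two posts, two rails, 13 pickets — a fence section. Span 1429 mm holds 13 pickets of 79 mm with 14 equal gaps: ⌊(1429 − 13·79) / 14⌋ = 28 mm.


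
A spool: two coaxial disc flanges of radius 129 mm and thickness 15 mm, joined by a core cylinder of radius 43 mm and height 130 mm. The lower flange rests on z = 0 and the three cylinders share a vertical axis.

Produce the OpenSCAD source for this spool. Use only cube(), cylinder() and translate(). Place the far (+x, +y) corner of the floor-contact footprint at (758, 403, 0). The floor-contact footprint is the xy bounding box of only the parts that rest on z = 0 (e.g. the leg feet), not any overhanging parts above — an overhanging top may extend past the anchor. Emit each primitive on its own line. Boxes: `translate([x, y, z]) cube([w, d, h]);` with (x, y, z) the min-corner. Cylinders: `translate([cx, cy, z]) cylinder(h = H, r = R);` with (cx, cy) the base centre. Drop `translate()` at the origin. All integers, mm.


translate([629, 274, 0]) cylinder(h = 15, r = 129);
translate([629, 274, 15]) cylinder(h = 130, r = 43);
translate([629, 274, 145]) cylinder(h = 15, r = 129);


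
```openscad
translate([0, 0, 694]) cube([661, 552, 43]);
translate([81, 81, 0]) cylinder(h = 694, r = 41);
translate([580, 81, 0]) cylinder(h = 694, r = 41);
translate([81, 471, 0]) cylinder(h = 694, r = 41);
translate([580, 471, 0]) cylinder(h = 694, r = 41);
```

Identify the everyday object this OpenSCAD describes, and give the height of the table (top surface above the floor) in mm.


A table. The table height is 737 mm.

A 661×552×43 slab sits at z = 694 on four Ø82 mm round legs — a table. The top surface is at 694 + 43 = 737 mm.


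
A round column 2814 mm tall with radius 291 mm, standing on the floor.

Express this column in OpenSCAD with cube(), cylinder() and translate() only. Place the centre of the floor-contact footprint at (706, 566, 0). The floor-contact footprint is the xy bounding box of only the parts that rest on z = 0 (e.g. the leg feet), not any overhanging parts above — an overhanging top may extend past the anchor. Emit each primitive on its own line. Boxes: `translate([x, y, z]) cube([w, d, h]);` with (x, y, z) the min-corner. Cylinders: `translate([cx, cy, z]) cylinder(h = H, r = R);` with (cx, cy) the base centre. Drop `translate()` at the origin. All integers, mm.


translate([706, 566, 0]) cylinder(h = 2814, r = 291);


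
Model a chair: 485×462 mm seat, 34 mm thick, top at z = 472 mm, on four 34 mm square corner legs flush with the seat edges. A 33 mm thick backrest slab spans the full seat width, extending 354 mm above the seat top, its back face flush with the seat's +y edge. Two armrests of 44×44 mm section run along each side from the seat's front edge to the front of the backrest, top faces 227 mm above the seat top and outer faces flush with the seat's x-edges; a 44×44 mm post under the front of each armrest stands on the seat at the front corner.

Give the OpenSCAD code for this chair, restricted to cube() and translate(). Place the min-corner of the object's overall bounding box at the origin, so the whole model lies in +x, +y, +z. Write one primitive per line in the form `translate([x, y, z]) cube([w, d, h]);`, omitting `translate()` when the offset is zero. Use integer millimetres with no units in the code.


// leg_h = 472 - 34 = 438
// arm post h = 227 - 44 = 183
translate([0, 0, 438]) cube([485, 462, 34]);
cube([34, 34, 438]);
translate([451, 0, 0]) cube([34, 34, 438]);
translate([0, 428, 0]) cube([34, 34, 438]);
translate([451, 428, 0]) cube([34, 34, 438]);
translate([0, 429, 472]) cube([485, 33, 354]);
translate([0, 0, 655]) cube([44, 429, 44]);
translate([441, 0, 655]) cube([44, 429, 44]);
translate([0, 0, 472]) cube([44, 44, 183]);
translate([441, 0, 472]) cube([44, 44, 183]);


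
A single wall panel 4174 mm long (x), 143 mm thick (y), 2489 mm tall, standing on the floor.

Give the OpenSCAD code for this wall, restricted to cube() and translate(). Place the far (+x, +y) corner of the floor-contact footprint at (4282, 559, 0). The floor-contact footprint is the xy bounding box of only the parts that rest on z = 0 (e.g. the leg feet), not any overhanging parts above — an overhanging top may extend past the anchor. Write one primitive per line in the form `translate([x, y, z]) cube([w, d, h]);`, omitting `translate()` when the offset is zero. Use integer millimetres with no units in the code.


translate([108, 416, 0]) cube([4174, 143, 2489]);


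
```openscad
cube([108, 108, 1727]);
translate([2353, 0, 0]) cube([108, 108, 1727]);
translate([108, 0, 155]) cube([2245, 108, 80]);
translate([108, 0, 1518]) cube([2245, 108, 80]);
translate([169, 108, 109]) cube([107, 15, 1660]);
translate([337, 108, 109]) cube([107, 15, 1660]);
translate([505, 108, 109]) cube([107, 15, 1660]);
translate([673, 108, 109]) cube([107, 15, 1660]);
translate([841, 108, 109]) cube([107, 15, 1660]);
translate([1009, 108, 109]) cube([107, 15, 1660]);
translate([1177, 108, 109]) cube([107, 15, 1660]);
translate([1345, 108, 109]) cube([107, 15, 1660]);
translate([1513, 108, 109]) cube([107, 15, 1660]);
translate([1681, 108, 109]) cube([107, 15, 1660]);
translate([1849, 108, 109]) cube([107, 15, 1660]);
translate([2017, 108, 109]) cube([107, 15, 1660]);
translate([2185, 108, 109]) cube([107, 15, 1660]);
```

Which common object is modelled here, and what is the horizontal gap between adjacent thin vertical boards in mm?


A fence section. The picket gap is 61 mm.

Two posts, two rails, 13 pickets — a fence section. Span 2245 mm holds 13 pickets of 107 mm with 14 equal gaps: ⌊(2245 − 13·107) / 14⌋ = 61 mm.
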